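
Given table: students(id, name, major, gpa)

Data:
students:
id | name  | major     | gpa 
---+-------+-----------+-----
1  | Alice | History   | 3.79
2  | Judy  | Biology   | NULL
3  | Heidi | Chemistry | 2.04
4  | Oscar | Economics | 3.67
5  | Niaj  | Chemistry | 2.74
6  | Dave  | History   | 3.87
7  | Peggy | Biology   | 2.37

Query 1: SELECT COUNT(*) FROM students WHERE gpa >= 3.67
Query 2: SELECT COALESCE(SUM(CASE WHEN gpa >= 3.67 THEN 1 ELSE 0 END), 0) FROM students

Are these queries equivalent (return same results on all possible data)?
Yes, equivalent

Both queries return: [(3,)]

Reason: COUNT with WHERE vs conditional SUM (COALESCE handles empty-table NULL)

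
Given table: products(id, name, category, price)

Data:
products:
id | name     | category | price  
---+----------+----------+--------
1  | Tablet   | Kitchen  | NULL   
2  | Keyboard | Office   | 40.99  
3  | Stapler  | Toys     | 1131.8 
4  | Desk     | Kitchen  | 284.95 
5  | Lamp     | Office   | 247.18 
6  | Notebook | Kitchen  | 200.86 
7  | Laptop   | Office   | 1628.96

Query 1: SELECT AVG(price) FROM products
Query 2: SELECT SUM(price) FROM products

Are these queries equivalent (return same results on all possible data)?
No, not equivalent

Query 1 returns: [(589.1233333333333,)]
Query 2 returns: [(3534.74,)]

Reason: AVG vs SUM give different aggregate values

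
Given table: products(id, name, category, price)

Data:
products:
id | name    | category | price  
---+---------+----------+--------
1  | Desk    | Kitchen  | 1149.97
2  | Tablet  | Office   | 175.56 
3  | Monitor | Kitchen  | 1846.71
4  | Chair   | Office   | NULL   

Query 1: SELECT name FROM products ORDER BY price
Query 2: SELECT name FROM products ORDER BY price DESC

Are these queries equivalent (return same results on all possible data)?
No, not equivalent

Query 1 returns: [('Chair',), ('Tablet',), ('Desk',), ('Monitor',)]
Query 2 returns: [('Monitor',), ('Desk',), ('Tablet',), ('Chair',)]

Reason: ASC vs DESC gives opposite ordering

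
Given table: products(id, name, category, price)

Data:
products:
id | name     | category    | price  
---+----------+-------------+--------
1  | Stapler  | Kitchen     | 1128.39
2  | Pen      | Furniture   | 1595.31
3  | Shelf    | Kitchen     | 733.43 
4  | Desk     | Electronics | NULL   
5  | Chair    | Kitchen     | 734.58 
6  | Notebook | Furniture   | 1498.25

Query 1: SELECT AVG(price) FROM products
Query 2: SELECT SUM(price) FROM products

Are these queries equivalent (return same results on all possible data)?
No, not equivalent

Query 1 returns: [(1137.992,)]
Query 2 returns: [(5689.96,)]

Reason: AVG vs SUM give different aggregate values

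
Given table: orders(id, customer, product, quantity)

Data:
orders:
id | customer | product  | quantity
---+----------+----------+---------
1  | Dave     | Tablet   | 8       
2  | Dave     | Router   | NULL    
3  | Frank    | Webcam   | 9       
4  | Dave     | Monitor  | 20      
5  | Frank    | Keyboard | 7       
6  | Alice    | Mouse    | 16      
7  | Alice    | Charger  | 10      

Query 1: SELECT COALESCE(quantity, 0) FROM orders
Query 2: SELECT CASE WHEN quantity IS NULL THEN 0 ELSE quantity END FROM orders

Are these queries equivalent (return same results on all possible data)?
Yes, equivalent

Both queries return: [(0,), (7,), (8,), (9,), (10,), (16,), (20,)]

Reason: COALESCE vs CASE for NULL handling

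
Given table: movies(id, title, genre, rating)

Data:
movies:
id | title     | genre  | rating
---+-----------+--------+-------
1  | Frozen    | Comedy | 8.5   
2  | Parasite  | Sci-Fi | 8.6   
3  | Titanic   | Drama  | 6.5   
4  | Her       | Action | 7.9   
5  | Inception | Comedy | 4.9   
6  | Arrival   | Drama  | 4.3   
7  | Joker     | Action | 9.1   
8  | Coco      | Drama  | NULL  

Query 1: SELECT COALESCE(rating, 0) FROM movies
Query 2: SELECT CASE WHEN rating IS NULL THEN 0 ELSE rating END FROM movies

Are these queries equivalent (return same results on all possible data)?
Yes, equivalent

Both queries return: [(0,), (4.3,), (4.9,), (6.5,), (7.9,), (8.5,), (8.6,), (9.1,)]

Reason: COALESCE vs CASE for NULL handling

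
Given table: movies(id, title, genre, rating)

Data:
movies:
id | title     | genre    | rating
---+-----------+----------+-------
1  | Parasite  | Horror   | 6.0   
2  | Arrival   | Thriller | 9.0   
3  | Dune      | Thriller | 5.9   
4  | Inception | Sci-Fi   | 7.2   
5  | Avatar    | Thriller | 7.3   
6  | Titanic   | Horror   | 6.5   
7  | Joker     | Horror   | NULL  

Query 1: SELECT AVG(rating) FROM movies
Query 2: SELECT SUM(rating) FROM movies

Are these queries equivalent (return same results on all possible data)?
No, not equivalent

Query 1 returns: [(6.983333333333333,)]
Query 2 returns: [(41.9,)]

Reason: AVG vs SUM give different aggregate values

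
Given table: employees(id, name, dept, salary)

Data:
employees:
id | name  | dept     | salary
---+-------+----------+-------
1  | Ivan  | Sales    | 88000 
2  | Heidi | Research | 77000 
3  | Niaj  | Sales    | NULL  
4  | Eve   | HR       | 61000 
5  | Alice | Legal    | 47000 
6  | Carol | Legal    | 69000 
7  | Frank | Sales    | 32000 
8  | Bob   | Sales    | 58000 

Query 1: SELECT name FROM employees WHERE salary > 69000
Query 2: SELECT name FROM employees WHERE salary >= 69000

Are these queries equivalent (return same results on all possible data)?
No, not equivalent

Query 1 returns: [('Ivan',), ('Heidi',)]
Query 2 returns: [('Ivan',), ('Heidi',), ('Carol',)]

Reason: > vs >= gives different results when salary = 69000 exists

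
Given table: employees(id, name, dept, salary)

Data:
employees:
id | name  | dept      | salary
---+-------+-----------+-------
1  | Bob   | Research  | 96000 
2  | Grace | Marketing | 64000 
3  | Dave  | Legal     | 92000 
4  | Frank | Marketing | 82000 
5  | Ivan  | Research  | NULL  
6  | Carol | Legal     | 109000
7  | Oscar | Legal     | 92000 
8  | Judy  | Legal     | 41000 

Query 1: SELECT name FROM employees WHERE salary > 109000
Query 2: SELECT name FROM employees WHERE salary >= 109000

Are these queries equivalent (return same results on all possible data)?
No, not equivalent

Query 1 returns: []
Query 2 returns: [('Carol',)]

Reason: > vs >= gives different results when salary = 109000 exists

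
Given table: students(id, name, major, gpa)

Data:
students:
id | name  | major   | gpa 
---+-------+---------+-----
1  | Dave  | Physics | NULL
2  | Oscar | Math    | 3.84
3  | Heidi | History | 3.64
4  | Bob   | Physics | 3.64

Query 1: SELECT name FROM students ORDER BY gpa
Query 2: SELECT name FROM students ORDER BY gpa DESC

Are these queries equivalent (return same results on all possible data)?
No, not equivalent

Query 1 returns: [('Dave',), ('Heidi',), ('Bob',), ('Oscar',)]
Query 2 returns: [('Oscar',), ('Heidi',), ('Bob',), ('Dave',)]

Reason: ASC vs DESC gives opposite ordering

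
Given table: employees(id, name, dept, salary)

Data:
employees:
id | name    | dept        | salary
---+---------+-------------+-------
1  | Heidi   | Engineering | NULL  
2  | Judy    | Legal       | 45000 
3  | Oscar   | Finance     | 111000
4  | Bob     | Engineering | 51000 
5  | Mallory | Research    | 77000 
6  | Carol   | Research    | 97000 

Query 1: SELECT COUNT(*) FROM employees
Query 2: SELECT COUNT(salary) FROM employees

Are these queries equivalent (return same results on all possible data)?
No, not equivalent

Query 1 returns: [(6,)]
Query 2 returns: [(5,)]

Reason: COUNT(*) includes NULLs, COUNT(column) excludes them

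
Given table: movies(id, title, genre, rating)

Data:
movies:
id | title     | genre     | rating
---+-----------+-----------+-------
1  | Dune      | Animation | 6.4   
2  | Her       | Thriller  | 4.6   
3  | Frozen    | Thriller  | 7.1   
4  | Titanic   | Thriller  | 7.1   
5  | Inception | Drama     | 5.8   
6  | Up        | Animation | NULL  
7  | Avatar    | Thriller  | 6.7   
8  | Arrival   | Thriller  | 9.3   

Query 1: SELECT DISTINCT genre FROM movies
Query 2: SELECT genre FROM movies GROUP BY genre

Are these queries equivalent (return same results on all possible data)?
Yes, equivalent

Both queries return: [('Animation',), ('Drama',), ('Thriller',)]

Reason: Both get unique genres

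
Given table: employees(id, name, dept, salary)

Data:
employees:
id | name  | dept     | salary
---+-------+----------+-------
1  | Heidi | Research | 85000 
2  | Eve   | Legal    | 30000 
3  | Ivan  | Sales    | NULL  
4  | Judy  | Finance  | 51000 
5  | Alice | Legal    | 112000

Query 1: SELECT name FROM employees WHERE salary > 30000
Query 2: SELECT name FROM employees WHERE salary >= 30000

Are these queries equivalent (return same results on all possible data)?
No, not equivalent

Query 1 returns: [('Heidi',), ('Judy',), ('Alice',)]
Query 2 returns: [('Heidi',), ('Eve',), ('Judy',), ('Alice',)]

Reason: > vs >= gives different results when salary = 30000 exists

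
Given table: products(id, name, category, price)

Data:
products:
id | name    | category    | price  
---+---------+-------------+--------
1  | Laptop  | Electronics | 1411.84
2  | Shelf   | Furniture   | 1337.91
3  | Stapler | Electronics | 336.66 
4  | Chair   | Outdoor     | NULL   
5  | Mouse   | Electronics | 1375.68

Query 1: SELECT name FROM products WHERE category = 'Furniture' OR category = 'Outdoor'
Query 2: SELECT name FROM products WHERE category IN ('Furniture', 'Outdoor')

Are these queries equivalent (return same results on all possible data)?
Yes, equivalent

Both queries return: [('Chair',), ('Shelf',)]

Reason: OR vs IN are equivalent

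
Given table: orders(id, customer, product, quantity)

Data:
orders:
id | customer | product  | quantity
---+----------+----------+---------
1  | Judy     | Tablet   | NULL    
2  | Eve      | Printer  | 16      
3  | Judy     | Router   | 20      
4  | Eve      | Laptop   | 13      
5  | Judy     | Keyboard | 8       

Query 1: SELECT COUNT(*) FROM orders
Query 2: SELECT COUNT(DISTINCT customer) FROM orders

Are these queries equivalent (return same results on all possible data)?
No, not equivalent

Query 1 returns: [(5,)]
Query 2 returns: [(2,)]

Reason: COUNT(*) counts rows, COUNT(DISTINCT customer) counts unique customers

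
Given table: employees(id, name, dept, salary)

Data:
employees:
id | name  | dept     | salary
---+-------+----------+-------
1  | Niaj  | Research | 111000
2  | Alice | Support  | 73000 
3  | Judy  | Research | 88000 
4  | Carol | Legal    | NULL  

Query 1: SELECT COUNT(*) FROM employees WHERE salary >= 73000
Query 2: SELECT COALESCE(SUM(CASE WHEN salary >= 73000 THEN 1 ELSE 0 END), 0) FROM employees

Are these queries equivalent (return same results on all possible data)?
Yes, equivalent

Both queries return: [(3,)]

Reason: COUNT with WHERE vs conditional SUM (COALESCE handles empty-table NULL)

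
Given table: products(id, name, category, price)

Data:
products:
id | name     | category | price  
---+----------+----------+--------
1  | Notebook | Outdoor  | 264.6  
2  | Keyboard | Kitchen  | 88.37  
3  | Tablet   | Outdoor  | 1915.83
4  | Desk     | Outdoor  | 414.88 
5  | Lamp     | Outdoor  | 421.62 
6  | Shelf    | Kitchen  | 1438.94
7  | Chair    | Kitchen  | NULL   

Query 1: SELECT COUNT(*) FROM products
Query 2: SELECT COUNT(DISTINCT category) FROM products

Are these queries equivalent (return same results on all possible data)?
No, not equivalent

Query 1 returns: [(7,)]
Query 2 returns: [(2,)]

Reason: COUNT(*) counts rows, COUNT(DISTINCT category) counts unique categorys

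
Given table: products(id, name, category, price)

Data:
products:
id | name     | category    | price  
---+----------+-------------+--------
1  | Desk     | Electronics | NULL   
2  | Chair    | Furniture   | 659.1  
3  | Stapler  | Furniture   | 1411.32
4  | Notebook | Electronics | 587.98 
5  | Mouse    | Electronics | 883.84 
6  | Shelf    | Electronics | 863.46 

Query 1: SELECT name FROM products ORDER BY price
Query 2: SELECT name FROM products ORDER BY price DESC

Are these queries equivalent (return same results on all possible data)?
No, not equivalent

Query 1 returns: [('Desk',), ('Notebook',), ('Chair',), ('Shelf',), ('Mouse',), ('Stapler',)]
Query 2 returns: [('Stapler',), ('Mouse',), ('Shelf',), ('Chair',), ('Notebook',), ('Desk',)]

Reason: ASC vs DESC gives opposite ordering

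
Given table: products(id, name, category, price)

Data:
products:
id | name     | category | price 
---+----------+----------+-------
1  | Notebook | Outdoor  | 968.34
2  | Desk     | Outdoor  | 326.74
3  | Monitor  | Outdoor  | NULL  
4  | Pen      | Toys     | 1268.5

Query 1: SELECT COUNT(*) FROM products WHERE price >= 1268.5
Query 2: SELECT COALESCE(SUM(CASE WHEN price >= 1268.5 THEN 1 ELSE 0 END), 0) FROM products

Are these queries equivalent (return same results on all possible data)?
Yes, equivalent

Both queries return: [(1,)]

Reason: COUNT with WHERE vs conditional SUM (COALESCE handles empty-table NULL)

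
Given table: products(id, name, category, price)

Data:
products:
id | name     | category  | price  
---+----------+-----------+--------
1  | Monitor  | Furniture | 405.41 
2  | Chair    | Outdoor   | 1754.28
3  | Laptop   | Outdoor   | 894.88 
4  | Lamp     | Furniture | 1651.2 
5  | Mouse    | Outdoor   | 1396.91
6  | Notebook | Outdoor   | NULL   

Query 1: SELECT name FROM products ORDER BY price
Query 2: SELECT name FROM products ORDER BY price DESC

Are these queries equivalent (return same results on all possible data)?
No, not equivalent

Query 1 returns: [('Notebook',), ('Monitor',), ('Laptop',), ('Mouse',), ('Lamp',), ('Chair',)]
Query 2 returns: [('Chair',), ('Lamp',), ('Mouse',), ('Laptop',), ('Monitor',), ('Notebook',)]

Reason: ASC vs DESC gives opposite ordering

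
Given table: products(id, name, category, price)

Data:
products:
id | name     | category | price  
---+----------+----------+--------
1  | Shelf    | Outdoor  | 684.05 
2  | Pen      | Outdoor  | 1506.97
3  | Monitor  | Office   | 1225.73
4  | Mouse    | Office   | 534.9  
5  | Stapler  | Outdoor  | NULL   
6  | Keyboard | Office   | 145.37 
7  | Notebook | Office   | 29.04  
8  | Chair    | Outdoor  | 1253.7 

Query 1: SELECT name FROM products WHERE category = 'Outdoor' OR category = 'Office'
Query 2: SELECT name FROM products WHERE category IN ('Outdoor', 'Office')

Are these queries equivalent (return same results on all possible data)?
Yes, equivalent

Both queries return: [('Chair',), ('Keyboard',), ('Monitor',), ('Mouse',), ('Notebook',), ('Pen',), ('Shelf',), ('Stapler',)]

Reason: OR vs IN are equivalent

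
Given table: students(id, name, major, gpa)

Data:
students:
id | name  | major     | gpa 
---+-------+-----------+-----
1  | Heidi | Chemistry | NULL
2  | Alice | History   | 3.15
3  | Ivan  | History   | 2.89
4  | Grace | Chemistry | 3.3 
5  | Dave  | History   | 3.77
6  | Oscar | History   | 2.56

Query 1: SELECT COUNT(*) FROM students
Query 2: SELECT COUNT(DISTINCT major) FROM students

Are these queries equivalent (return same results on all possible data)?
No, not equivalent

Query 1 returns: [(6,)]
Query 2 returns: [(2,)]

Reason: COUNT(*) counts rows, COUNT(DISTINCT major) counts unique majors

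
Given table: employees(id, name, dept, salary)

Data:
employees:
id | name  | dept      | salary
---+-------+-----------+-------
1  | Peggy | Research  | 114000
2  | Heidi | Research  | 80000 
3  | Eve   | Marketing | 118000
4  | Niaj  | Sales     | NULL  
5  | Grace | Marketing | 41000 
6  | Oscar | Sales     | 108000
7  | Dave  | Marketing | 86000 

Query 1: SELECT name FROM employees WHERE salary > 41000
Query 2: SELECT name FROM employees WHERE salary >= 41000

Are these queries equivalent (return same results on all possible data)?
No, not equivalent

Query 1 returns: [('Peggy',), ('Heidi',), ('Eve',), ('Oscar',), ('Dave',)]
Query 2 returns: [('Peggy',), ('Heidi',), ('Eve',), ('Grace',), ('Oscar',), ('Dave',)]

Reason: > vs >= gives different results when salary = 41000 exists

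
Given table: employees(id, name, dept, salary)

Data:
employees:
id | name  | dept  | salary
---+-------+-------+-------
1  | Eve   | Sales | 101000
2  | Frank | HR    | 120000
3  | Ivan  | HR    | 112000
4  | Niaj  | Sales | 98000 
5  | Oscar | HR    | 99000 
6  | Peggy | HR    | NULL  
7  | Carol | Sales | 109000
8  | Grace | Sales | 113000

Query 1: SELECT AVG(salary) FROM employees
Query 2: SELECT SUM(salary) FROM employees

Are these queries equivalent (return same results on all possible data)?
No, not equivalent

Query 1 returns: [(107428.57142857143,)]
Query 2 returns: [(752000,)]

Reason: AVG vs SUM give different aggregate values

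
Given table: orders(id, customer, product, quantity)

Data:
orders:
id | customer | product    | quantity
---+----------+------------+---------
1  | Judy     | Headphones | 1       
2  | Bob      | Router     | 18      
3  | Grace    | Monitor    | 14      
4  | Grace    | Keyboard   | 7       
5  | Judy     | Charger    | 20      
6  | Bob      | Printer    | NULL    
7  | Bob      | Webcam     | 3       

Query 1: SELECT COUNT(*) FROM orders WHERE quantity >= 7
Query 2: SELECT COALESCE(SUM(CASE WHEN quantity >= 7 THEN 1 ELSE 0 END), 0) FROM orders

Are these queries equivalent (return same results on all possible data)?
Yes, equivalent

Both queries return: [(4,)]

Reason: COUNT with WHERE vs conditional SUM (COALESCE handles empty-table NULL)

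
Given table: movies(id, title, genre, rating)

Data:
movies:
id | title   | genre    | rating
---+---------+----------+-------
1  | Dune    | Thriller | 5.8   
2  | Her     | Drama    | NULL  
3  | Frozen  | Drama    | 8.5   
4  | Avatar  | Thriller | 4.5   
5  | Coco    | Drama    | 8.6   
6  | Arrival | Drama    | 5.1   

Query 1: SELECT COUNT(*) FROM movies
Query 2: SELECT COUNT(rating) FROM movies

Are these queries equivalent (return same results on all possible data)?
No, not equivalent

Query 1 returns: [(6,)]
Query 2 returns: [(5,)]

Reason: COUNT(*) includes NULLs, COUNT(column) excludes them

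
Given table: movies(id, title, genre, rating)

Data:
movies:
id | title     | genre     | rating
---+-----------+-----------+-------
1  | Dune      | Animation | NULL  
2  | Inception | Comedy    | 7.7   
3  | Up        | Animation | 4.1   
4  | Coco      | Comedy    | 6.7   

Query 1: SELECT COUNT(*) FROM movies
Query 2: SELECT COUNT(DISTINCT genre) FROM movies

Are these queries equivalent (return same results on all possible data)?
No, not equivalent

Query 1 returns: [(4,)]
Query 2 returns: [(2,)]

Reason: COUNT(*) counts rows, COUNT(DISTINCT genre) counts unique genres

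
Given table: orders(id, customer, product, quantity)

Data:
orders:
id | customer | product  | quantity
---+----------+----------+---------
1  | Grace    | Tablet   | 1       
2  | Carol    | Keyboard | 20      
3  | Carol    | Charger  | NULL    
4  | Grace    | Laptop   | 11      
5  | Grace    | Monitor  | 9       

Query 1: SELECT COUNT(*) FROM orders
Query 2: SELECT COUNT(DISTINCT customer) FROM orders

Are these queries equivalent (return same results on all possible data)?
No, not equivalent

Query 1 returns: [(5,)]
Query 2 returns: [(2,)]

Reason: COUNT(*) counts rows, COUNT(DISTINCT customer) counts unique customers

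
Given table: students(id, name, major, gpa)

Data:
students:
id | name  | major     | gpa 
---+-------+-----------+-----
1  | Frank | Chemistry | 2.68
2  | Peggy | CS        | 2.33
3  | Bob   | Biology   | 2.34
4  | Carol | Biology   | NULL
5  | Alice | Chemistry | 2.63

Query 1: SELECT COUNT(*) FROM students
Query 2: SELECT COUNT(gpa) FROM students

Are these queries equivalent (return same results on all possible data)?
No, not equivalent

Query 1 returns: [(5,)]
Query 2 returns: [(4,)]

Reason: COUNT(*) includes NULLs, COUNT(column) excludes them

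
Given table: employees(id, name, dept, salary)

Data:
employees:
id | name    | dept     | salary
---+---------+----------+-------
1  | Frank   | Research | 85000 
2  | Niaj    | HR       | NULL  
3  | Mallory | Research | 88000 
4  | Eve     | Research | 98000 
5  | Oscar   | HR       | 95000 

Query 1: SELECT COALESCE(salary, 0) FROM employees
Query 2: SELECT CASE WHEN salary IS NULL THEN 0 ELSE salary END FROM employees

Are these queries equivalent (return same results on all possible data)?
Yes, equivalent

Both queries return: [(0,), (85000,), (88000,), (95000,), (98000,)]

Reason: COALESCE vs CASE for NULL handling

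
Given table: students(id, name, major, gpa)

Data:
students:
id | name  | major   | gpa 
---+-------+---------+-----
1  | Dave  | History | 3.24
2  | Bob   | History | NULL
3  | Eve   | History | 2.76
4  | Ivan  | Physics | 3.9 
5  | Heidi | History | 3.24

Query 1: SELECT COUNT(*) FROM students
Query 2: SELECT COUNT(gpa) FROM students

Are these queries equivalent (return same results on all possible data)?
No, not equivalent

Query 1 returns: [(5,)]
Query 2 returns: [(4,)]

Reason: COUNT(*) includes NULLs, COUNT(column) excludes them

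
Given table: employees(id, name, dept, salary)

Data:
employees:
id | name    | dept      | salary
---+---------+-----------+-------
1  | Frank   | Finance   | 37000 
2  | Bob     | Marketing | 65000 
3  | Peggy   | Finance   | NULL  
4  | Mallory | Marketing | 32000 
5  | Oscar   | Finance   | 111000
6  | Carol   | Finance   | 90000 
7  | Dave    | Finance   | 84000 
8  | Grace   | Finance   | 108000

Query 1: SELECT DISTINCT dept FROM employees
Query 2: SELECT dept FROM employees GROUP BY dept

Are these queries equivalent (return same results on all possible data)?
Yes, equivalent

Both queries return: [('Finance',), ('Marketing',)]

Reason: Both get unique depts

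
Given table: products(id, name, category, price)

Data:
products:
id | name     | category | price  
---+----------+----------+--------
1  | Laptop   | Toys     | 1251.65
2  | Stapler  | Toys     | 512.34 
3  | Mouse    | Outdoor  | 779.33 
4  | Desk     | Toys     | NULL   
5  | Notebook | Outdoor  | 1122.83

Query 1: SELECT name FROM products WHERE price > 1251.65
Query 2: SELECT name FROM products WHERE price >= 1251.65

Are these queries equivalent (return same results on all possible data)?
No, not equivalent

Query 1 returns: []
Query 2 returns: [('Laptop',)]

Reason: > vs >= gives different results when price = 1251.65 exists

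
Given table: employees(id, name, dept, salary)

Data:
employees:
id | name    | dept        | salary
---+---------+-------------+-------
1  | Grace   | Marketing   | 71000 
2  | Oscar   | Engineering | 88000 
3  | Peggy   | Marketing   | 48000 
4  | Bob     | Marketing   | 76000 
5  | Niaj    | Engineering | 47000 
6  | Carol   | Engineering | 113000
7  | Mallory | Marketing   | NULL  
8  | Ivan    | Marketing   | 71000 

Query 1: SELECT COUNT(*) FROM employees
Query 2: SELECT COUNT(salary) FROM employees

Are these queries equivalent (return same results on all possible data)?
No, not equivalent

Query 1 returns: [(8,)]
Query 2 returns: [(7,)]

Reason: COUNT(*) includes NULLs, COUNT(column) excludes them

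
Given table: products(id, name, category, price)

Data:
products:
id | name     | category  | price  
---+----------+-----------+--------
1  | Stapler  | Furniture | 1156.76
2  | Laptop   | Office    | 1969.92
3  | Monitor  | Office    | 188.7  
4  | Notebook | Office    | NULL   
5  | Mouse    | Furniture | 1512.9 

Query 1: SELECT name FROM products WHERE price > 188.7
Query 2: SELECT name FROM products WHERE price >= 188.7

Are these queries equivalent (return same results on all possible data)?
No, not equivalent

Query 1 returns: [('Stapler',), ('Laptop',), ('Mouse',)]
Query 2 returns: [('Stapler',), ('Laptop',), ('Monitor',), ('Mouse',)]

Reason: > vs >= gives different results when price = 188.7 exists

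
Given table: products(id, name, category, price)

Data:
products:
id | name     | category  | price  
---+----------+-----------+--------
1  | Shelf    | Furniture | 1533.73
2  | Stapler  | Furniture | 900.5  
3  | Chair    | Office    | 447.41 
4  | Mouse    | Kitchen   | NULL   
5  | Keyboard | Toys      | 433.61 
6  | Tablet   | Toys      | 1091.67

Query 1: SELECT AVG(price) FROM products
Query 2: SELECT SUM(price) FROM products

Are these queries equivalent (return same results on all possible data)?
No, not equivalent

Query 1 returns: [(881.384,)]
Query 2 returns: [(4406.92,)]

Reason: AVG vs SUM give different aggregate values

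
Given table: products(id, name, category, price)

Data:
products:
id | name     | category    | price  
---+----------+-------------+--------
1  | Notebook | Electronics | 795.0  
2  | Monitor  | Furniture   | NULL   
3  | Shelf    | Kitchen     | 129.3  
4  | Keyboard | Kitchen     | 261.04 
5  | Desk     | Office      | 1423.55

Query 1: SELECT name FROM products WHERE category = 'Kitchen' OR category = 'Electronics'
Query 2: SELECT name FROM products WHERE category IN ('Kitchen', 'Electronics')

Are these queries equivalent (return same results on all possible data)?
Yes, equivalent

Both queries return: [('Keyboard',), ('Notebook',), ('Shelf',)]

Reason: OR vs IN are equivalent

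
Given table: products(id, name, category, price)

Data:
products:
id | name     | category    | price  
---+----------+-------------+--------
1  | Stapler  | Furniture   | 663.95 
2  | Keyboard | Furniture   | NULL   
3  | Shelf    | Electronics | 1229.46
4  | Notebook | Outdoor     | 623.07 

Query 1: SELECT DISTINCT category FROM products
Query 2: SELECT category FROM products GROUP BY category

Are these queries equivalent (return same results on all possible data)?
Yes, equivalent

Both queries return: [('Electronics',), ('Furniture',), ('Outdoor',)]

Reason: Both get unique categorys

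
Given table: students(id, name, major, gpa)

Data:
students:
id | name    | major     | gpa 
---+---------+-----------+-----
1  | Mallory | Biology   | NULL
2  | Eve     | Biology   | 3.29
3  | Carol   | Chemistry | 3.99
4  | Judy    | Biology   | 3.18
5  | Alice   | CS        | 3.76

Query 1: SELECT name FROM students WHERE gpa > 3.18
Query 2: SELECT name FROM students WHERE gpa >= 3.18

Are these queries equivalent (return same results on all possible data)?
No, not equivalent

Query 1 returns: [('Eve',), ('Carol',), ('Alice',)]
Query 2 returns: [('Eve',), ('Carol',), ('Judy',), ('Alice',)]

Reason: > vs >= gives different results when gpa = 3.18 exists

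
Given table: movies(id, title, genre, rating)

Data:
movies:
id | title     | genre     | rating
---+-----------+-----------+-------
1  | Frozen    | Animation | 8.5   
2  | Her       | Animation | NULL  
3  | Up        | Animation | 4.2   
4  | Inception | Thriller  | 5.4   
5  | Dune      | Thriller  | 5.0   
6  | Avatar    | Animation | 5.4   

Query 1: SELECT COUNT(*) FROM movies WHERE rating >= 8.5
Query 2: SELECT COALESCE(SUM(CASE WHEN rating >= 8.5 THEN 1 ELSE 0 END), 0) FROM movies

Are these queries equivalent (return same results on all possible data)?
Yes, equivalent

Both queries return: [(1,)]

Reason: COUNT with WHERE vs conditional SUM (COALESCE handles empty-table NULL)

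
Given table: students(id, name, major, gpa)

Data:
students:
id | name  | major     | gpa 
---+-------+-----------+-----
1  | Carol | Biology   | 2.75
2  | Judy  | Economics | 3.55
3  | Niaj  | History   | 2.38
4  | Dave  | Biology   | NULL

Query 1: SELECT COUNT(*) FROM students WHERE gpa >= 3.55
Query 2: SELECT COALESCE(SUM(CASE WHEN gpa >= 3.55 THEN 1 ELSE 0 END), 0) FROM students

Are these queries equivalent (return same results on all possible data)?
Yes, equivalent

Both queries return: [(1,)]

Reason: COUNT with WHERE vs conditional SUM (COALESCE handles empty-table NULL)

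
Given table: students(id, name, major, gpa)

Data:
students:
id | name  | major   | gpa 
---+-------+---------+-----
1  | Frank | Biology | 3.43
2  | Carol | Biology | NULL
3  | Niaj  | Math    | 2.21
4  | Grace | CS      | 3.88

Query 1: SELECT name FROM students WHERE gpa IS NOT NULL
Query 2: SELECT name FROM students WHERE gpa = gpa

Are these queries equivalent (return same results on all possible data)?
Yes, equivalent

Both queries return: [('Frank',), ('Grace',), ('Niaj',)]

Reason: IS NOT NULL vs self-equality (both exclude NULLs)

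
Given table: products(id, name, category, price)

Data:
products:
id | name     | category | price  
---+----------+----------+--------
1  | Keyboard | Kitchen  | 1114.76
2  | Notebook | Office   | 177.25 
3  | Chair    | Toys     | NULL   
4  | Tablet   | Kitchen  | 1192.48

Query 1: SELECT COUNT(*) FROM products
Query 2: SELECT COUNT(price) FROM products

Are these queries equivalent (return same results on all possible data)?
No, not equivalent

Query 1 returns: [(4,)]
Query 2 returns: [(3,)]

Reason: COUNT(*) includes NULLs, COUNT(column) excludes them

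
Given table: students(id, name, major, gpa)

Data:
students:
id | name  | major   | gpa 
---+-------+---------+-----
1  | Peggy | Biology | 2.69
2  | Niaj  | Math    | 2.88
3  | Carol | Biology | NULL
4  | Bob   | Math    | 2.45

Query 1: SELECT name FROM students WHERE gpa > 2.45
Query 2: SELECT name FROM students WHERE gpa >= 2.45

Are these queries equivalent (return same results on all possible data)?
No, not equivalent

Query 1 returns: [('Peggy',), ('Niaj',)]
Query 2 returns: [('Peggy',), ('Niaj',), ('Bob',)]

Reason: > vs >= gives different results when gpa = 2.45 exists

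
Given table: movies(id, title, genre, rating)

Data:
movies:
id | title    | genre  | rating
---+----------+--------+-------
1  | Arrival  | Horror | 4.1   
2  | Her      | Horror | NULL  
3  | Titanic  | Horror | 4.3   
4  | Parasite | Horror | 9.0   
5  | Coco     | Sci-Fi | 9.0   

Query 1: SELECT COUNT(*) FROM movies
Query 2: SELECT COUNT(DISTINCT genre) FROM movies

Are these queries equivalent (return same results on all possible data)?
No, not equivalent

Query 1 returns: [(5,)]
Query 2 returns: [(2,)]

Reason: COUNT(*) counts rows, COUNT(DISTINCT genre) counts unique genres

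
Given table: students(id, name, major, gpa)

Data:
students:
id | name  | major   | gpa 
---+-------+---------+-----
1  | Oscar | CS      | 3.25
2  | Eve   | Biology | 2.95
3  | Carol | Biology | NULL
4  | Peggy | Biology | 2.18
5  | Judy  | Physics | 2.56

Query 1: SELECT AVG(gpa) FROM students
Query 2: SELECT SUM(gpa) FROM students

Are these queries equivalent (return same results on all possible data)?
No, not equivalent

Query 1 returns: [(2.7350000000000003,)]
Query 2 returns: [(10.940000000000001,)]

Reason: AVG vs SUM give different aggregate values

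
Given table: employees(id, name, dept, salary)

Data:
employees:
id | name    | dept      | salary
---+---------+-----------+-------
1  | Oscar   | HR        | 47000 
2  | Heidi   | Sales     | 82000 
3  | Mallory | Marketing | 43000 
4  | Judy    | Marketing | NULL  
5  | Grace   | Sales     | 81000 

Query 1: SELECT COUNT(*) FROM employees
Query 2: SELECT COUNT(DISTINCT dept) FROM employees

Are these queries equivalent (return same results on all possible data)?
No, not equivalent

Query 1 returns: [(5,)]
Query 2 returns: [(3,)]

Reason: COUNT(*) counts rows, COUNT(DISTINCT dept) counts unique depts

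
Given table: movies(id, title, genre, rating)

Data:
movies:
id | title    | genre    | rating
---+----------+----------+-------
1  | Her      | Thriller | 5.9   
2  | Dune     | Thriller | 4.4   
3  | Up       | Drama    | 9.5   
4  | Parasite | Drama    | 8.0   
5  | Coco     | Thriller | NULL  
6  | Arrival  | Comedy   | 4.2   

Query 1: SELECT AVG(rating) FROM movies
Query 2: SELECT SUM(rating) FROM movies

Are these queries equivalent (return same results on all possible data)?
No, not equivalent

Query 1 returns: [(6.4,)]
Query 2 returns: [(32.0,)]

Reason: AVG vs SUM give different aggregate values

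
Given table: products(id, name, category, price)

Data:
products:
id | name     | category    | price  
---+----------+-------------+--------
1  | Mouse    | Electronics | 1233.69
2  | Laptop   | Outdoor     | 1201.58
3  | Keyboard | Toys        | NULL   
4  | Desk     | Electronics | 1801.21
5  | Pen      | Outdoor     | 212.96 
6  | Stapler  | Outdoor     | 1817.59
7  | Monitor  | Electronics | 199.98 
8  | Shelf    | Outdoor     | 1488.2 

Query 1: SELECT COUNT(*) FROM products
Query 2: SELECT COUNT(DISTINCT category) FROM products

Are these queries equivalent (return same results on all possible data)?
No, not equivalent

Query 1 returns: [(8,)]
Query 2 returns: [(3,)]

Reason: COUNT(*) counts rows, COUNT(DISTINCT category) counts unique categorys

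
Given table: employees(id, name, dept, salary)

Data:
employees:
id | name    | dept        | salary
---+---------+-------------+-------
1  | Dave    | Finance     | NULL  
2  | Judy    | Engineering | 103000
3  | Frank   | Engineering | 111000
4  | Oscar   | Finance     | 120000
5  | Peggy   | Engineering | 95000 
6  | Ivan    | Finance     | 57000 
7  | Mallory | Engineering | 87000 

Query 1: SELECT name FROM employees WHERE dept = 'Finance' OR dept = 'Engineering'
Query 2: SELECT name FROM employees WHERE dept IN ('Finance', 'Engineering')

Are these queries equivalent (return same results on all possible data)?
Yes, equivalent

Both queries return: [('Dave',), ('Frank',), ('Ivan',), ('Judy',), ('Mallory',), ('Oscar',), ('Peggy',)]

Reason: OR vs IN are equivalent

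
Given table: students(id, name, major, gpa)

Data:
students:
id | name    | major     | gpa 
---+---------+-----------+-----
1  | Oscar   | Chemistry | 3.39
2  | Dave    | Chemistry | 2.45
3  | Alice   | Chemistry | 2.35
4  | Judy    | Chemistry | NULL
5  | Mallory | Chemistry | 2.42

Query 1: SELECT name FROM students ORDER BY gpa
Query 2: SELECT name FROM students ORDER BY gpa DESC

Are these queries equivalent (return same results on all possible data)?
No, not equivalent

Query 1 returns: [('Judy',), ('Alice',), ('Mallory',), ('Dave',), ('Oscar',)]
Query 2 returns: [('Oscar',), ('Dave',), ('Mallory',), ('Alice',), ('Judy',)]

Reason: ASC vs DESC gives opposite ordering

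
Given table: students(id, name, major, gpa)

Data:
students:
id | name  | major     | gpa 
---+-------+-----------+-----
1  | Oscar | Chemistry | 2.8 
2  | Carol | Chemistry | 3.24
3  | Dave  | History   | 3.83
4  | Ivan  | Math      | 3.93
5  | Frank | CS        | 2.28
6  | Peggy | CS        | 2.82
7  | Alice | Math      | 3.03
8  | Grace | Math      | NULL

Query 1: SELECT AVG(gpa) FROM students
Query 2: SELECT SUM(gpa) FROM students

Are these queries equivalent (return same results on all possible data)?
No, not equivalent

Query 1 returns: [(3.132857142857143,)]
Query 2 returns: [(21.93,)]

Reason: AVG vs SUM give different aggregate values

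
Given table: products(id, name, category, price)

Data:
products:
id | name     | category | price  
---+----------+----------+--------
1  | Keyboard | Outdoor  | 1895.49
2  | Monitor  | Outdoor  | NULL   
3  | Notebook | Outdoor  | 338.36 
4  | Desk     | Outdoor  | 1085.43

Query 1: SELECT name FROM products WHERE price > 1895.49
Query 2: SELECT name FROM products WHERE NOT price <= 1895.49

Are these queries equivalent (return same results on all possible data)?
Yes, equivalent

Both queries return: []

Reason: Both filter price > 1895.49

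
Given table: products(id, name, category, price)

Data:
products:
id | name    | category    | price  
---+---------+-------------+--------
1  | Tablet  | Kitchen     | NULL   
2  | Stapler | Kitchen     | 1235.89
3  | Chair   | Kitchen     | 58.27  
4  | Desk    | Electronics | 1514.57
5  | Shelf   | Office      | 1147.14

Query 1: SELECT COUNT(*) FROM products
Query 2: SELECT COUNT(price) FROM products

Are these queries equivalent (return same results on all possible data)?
No, not equivalent

Query 1 returns: [(5,)]
Query 2 returns: [(4,)]

Reason: COUNT(*) includes NULLs, COUNT(column) excludes them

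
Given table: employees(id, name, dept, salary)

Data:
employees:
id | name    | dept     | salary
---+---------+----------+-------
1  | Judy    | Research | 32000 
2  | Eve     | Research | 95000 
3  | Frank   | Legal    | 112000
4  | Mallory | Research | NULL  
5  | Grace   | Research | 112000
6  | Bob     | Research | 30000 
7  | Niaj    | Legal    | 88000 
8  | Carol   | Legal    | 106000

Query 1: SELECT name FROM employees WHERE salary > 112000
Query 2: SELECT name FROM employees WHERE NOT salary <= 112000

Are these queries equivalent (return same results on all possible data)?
Yes, equivalent

Both queries return: []

Reason: Both filter salary > 112000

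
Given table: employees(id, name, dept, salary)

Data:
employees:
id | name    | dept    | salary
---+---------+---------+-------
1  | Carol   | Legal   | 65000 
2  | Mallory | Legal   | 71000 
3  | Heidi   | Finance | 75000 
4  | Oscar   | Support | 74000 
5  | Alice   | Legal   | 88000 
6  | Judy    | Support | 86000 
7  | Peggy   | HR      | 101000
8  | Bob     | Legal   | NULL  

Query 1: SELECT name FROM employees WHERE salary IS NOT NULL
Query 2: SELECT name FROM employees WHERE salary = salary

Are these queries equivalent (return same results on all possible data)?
Yes, equivalent

Both queries return: [('Alice',), ('Carol',), ('Heidi',), ('Judy',), ('Mallory',), ('Oscar',), ('Peggy',)]

Reason: IS NOT NULL vs self-equality (both exclude NULLs)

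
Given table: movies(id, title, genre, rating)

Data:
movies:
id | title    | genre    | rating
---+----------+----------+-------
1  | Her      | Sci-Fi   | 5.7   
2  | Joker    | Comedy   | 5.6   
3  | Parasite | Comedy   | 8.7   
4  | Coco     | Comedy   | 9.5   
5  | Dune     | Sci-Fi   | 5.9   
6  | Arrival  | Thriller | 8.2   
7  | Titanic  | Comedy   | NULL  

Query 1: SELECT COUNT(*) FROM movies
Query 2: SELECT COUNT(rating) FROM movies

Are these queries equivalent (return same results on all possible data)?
No, not equivalent

Query 1 returns: [(7,)]
Query 2 returns: [(6,)]

Reason: COUNT(*) includes NULLs, COUNT(column) excludes them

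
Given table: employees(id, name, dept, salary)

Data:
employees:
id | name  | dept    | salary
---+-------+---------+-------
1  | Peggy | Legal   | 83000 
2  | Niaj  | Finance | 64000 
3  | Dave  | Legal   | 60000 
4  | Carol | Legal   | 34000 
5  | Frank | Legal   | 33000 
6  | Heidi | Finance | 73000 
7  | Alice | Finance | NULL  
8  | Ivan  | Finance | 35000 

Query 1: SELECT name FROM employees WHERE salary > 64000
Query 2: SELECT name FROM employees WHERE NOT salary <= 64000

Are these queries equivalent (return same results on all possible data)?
Yes, equivalent

Both queries return: [('Heidi',), ('Peggy',)]

Reason: Both filter salary > 64000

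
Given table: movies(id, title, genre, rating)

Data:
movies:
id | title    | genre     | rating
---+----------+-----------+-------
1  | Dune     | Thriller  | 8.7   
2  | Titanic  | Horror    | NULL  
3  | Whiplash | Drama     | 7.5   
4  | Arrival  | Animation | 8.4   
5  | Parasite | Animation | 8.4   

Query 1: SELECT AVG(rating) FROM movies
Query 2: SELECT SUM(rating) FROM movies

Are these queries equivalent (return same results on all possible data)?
No, not equivalent

Query 1 returns: [(8.25,)]
Query 2 returns: [(33.0,)]

Reason: AVG vs SUM give different aggregate values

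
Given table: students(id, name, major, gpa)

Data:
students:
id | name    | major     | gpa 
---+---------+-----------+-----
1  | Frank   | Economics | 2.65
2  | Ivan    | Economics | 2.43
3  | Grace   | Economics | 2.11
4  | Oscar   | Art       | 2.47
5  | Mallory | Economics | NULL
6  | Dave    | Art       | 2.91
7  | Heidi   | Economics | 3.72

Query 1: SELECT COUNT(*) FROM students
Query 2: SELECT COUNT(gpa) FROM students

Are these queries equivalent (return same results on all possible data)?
No, not equivalent

Query 1 returns: [(7,)]
Query 2 returns: [(6,)]

Reason: COUNT(*) includes NULLs, COUNT(column) excludes them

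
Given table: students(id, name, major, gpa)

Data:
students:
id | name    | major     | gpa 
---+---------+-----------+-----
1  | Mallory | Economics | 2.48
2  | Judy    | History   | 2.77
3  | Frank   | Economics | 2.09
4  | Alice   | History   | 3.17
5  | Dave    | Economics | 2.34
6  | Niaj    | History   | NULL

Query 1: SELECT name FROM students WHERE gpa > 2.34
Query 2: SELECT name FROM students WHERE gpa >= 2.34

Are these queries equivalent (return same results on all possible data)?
No, not equivalent

Query 1 returns: [('Mallory',), ('Judy',), ('Alice',)]
Query 2 returns: [('Mallory',), ('Judy',), ('Alice',), ('Dave',)]

Reason: > vs >= gives different results when gpa = 2.34 exists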